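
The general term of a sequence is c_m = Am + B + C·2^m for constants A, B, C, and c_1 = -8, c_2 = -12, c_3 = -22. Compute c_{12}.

-12268

Write the equations: A + B + 2C = -8; 2A + B + 4C = -12; 3A + B + 8C = -22.
Subtracting the first from the second: A + 2C = -4.
Subtracting the second from the third: A + 4C = -10.
Solving: C = -3, A = 2, then B = -4.
Therefore c_{12} = 24 + (-4) + (-3)·4096 = -12268.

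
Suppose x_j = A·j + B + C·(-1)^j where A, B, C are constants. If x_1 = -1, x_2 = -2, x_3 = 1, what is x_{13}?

Plug in j = 1, 2, 3: A + B - C = -1; 2A + B + C = -2; 3A + B - C = 1.
Subtracting the first from the second: A + 2C = -1.
Subtracting the second from the third: A - 2C = 3.
Solving: C = -1, A = 1, then B = -3.
So x_j = 1·j + (-3) + (-1)·(-1)^j; at j=13 this is 11.

11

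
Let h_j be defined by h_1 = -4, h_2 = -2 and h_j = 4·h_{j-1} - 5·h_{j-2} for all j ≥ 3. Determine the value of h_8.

Iterate the recurrence:
h_3 = 12;  h_4 = 58;  h_5 = 172;  h_6 = 398;  h_7 = 732;  h_8 = 938.

938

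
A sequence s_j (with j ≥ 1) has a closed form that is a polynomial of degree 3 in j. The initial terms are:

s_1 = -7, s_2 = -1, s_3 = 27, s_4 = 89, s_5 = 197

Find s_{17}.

9449

1st diffs: 6, 28, 62, 108.
2nd diffs: 22, 34, 46.
3rd diffs: 12, 12 (constant).
Newton forward-difference form: s_j = -7 + 6·C(j-1,1) + 22·C(j-1,2) + 12·C(j-1,3).
At j = 17: j-1 = 16, so s_{17} = -7 + 96 + 2640 + 6720 = 9449.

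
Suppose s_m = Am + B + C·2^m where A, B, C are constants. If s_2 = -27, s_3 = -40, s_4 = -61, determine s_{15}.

-65620

Plug in m = 2, 3, 4: 2A + B + 4C = -27; 3A + B + 8C = -40; 4A + B + 16C = -61.
Subtracting the first from the second: A + 4C = -13.
Subtracting the second from the third: A + 8C = -21.
Solving: C = -2, A = -5, then B = -9.
So s_m = -5·m + (-9) + (-2)·2^m; at m=15 this is -65620.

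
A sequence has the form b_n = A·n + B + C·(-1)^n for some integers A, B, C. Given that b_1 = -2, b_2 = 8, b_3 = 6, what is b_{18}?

72

Write the equations: A + B - C = -2; 2A + B + C = 8; 3A + B - C = 6.
Subtracting the first from the second: A + 2C = 10.
Subtracting the second from the third: A - 2C = -2.
Solving: C = 3, A = 4, then B = -3.
So b_n = 4·n + (-3) + 3·(-1)^n; at n=18 this is 72.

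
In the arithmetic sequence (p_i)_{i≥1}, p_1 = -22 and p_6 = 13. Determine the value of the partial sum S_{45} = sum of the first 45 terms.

5940

Common difference d = (13 - (-22)) / (6 - 1) = 7.
p_i = -22 + (i - 1)·7.
p_{45} = 286; S = 45·(-22 + 286)/2 = 5940.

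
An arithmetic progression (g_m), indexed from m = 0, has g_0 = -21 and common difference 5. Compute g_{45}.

g_m = -21 + (m - 0)·5.
g_{45} = -21 + 45·5 = 204.

204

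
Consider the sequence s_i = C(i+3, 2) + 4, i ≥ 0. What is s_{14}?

140

C(17, 2) = 136, so s_{14} = 140.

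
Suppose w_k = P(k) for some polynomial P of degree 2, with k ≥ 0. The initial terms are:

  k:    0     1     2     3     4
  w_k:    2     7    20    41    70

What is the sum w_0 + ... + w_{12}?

2704

1st diffs: 5, 13, 21, 29.
2nd diffs: 8, 8, 8 (constant).
Newton forward-difference form: w_k = 2 + 5·C(k,1) + 8·C(k,2).
Continuing: …, 107, 152, 205, 266, …, w_{12} = 590.
Summing k = 0..12 (13 terms) gives 2704.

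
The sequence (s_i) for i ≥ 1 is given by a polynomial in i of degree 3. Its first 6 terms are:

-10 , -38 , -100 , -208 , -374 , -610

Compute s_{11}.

-3260

1st diffs: -28, -62, -108, -166, -236.
2nd diffs: -34, -46, -58, -70.
3rd diffs: -12, -12, -12 (constant).
So s_i = -2i^3 - 5i^2 + i - 4.
Evaluating at i = 11 gives s_{11} = -3260.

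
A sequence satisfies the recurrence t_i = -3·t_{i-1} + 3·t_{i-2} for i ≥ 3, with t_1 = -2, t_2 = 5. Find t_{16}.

t_3 = -21  t_4 = 78  t_5 = -297  …  t_{13} = -12668562  t_{14} = 48030165  t_{15} = -182096181  t_{16} = 690379038.

690379038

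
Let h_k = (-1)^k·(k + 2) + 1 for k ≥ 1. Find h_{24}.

(-1)^24 = 1; k + 2 at k=24 is 26; so h_{24} = 27.

27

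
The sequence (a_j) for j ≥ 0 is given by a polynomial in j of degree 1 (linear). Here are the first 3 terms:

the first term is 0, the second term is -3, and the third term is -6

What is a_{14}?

-42

1st diffs: -3, -3 (constant).
So a_j = -3j.
Evaluating at j = 14 gives a_{14} = -42.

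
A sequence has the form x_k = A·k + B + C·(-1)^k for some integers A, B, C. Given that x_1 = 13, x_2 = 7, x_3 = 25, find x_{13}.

85

Write the equations: A + B - C = 13; 2A + B + C = 7; 3A + B - C = 25.
Subtracting the first from the second: A + 2C = -6.
Subtracting the second from the third: A - 2C = 18.
Solving: C = -6, A = 6, then B = 1.
Hence x_{13} = 6·13 + 1 + (-6)·(-1) = 85.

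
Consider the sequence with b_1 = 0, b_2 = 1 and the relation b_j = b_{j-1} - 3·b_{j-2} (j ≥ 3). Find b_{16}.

Iterate the recurrence:
b_3 = 1, b_4 = -2, b_5 = -5, …, b_{13} = 160, b_{14} = -599, b_{15} = -1079, b_{16} = 718.

718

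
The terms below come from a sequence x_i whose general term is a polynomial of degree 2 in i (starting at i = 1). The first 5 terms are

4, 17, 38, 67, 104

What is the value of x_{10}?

1st diffs: 13, 21, 29, 37.
2nd diffs: 8, 8, 8 (constant).
Newton forward-difference form: x_i = 4 + 13·C(i-1,1) + 8·C(i-1,2).
At i = 10: i-1 = 9, so x_{10} = 4 + 117 + 288 = 409.

409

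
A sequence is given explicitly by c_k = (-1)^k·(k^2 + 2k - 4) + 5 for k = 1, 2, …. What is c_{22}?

529

(-1)^22 = 1; k^2 + 2k - 4 at k=22 is 524; so c_{22} = 529.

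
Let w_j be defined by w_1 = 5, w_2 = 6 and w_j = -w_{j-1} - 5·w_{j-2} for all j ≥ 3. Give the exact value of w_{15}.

395329

Applying the relation repeatedly:
w_3 = -31, w_4 = 1, w_5 = 154, …, w_{12} = 42961, w_{13} = -45131, w_{14} = -169674, w_{15} = 395329.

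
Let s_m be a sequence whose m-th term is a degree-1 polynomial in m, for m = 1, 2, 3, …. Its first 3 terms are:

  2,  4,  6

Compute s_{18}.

36

1st diffs: 2, 2 (constant).
So s_m = 2m.
Evaluating at m = 18 gives s_{18} = 36.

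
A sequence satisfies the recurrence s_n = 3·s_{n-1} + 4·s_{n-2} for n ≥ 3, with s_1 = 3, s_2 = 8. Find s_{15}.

590558004

Iterate the recurrence:
s_3 = 36  s_4 = 140  s_5 = 564  …  s_{12} = 9227468  s_{13} = 36909876  s_{14} = 147639500  s_{15} = 590558004.
(Characteristic roots are 4 and -1.)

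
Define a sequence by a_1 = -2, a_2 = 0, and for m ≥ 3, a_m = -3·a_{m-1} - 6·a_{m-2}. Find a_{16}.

-341172

a_3 = 12;  a_4 = -36;  a_5 = 36;  …;  a_{13} = -67068;  a_{14} = 288684;  a_{15} = -463644;  a_{16} = -341172.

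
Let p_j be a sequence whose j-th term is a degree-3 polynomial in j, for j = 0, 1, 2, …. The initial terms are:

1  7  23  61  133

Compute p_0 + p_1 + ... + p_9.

4000

1st diffs: 6, 16, 38, 72.
2nd diffs: 10, 22, 34.
3rd diffs: 12, 12 (constant).
Newton forward-difference form: p_j = 1 + 6·C(j,1) + 10·C(j,2) + 12·C(j,3).
Continuing: …, 251, 427, 673, 1001, …, p_9 = 1423.
Summing j = 0..9 (10 terms) gives 4000.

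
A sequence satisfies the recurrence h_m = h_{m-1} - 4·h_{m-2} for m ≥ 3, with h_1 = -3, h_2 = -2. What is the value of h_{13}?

h_3 = 10, h_4 = 18, h_5 = -22, …, h_{10} = -1086, h_{11} = -2662, h_{12} = 1682, h_{13} = 12330.

12330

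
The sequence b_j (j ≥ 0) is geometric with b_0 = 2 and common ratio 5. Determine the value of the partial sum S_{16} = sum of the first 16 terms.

b_j = 2·5^(j-0).
S = 2·(5^16 - 1)/(5 - 1) = 2·(152587890625 - 1)/(4) = 76293945312.

76293945312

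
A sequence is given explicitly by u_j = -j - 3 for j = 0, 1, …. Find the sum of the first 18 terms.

-207

Over j = 0..17: Σj = 153.
Total = (-1)·153 + (-3)·18 = -207.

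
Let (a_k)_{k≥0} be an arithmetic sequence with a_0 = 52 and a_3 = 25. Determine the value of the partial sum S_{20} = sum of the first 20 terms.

-670

Common difference d = (25 - 52) / (3 - 0) = -9.
a_k = 52 + (k - 0)·(-9).
a_{19} = -119; S = 20·(52 + (-119))/2 = -670.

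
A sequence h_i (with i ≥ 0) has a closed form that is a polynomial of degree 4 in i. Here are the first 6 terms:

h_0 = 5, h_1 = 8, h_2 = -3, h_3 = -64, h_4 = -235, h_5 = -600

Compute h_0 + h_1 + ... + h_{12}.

-60333

1st diffs: 3, -11, -61, -171, -365.
2nd diffs: -14, -50, -110, -194.
3rd diffs: -36, -60, -84.
4th diffs: -24, -24 (constant).
So h_i = -i^4 + 4i + 5.
Continuing: …, -1267, -2368, -4059, -6520, …, h_{12} = -20683.
Summing i = 0..12 (13 terms) gives -60333.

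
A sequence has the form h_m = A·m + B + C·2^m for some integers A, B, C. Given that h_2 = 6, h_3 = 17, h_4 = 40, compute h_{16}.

The three given values yield: 2A + B + 4C = 6; 3A + B + 8C = 17; 4A + B + 16C = 40.
Subtracting the first from the second: A + 4C = 11.
Subtracting the second from the third: A + 8C = 23.
Solving: C = 3, A = -1, then B = -4.
Therefore h_{16} = -16 + (-4) + 3·65536 = 196588.

196588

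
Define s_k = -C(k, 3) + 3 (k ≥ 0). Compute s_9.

-81

C(9, 3) = 84, so s_9 = -81.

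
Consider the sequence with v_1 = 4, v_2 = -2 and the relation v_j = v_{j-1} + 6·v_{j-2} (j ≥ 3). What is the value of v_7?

1054

v_3 = 22, v_4 = 10, v_5 = 142, v_6 = 202, v_7 = 1054.
(Characteristic roots are 3 and -2.)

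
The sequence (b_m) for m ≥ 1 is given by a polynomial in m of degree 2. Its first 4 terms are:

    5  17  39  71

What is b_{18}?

1569

1st diffs: 12, 22, 32.
2nd diffs: 10, 10 (constant).
Newton forward-difference form: b_m = 5 + 12·C(m-1,1) + 10·C(m-1,2).
At m = 18: m-1 = 17, so b_{18} = 5 + 204 + 1360 = 1569.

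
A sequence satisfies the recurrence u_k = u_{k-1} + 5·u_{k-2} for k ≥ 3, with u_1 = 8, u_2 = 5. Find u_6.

Applying the relation repeatedly:
u_3 = 45; u_4 = 70; u_5 = 295; u_6 = 645.

645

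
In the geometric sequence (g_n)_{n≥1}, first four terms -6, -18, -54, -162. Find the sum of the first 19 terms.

-3486784398

Common ratio r = 3.
g_n = (-6)·3^(n-1).
S = (-6)·(3^19 - 1)/(3 - 1) = (-6)·(1162261467 - 1)/(2) = -3486784398.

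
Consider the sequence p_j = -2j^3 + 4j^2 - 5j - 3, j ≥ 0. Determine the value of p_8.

-811

p_8 = -2·8^3 + 4·8^2 - 5·8 - 3 = -811.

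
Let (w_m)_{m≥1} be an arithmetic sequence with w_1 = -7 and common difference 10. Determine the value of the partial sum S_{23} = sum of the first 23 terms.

2369

w_m = -7 + (m - 1)·10.
w_{23} = 213; S = 23·(-7 + 213)/2 = 2369.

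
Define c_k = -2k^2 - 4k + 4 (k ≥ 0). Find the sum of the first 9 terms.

-516

Over k = 0..8: Σk = 36, Σk² = 204.
Total = (-2)·204 + (-4)·36 + (4)·9 = -516.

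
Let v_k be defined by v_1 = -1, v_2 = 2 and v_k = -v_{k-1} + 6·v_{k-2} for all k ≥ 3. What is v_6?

Applying the relation repeatedly:
v_3 = -8  v_4 = 20  v_5 = -68  v_6 = 188.
(Characteristic roots are 2 and -3.)

188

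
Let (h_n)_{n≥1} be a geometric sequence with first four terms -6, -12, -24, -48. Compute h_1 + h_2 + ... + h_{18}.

Common ratio r = 2.
h_n = (-6)·2^(n-1).
S = (-6)·(2^18 - 1)/(2 - 1) = (-6)·(262144 - 1)/(1) = -1572858.

-1572858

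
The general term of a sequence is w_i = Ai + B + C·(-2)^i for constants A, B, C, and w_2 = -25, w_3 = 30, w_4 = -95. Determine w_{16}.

-327755

The three given values yield: 2A + B + 4C = -25; 3A + B - 8C = 30; 4A + B + 16C = -95.
Subtracting the first from the second: A - 12C = 55.
Subtracting the second from the third: A + 24C = -125.
Solving: C = -5, A = -5, then B = 5.
Hence w_{16} = -5·16 + 5 + (-5)·65536 = -327755.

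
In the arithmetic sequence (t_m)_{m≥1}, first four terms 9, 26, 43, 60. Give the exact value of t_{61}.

1029

Common difference d = 17.
t_m = 9 + (m - 1)·17.
t_{61} = 9 + 60·17 = 1029.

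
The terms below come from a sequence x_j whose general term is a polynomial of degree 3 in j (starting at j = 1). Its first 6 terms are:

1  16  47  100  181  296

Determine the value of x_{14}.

1st diffs: 15, 31, 53, 81, 115.
2nd diffs: 16, 22, 28, 34.
3rd diffs: 6, 6, 6 (constant).
So x_j = j^3 + 2j^2 + 2j - 4.
Evaluating at j = 14 gives x_{14} = 3160.

3160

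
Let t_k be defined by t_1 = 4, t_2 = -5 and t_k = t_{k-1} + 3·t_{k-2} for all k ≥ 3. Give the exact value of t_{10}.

64

t_3 = 7, t_4 = -8, t_5 = 13, t_6 = -11, t_7 = 28, t_8 = -5, t_9 = 79, t_{10} = 64.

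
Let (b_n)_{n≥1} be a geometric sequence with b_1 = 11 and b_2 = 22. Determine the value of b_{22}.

Common ratio r = 2.
b_n = 11·2^(n-1).
b_{22} = 11·2^21 = 23068672.

23068672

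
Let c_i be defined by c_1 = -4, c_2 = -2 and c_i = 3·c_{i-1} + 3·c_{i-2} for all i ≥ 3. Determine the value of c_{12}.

c_3 = -18  c_4 = -60  c_5 = -234  c_6 = -882  c_7 = -3348  c_8 = -12690  c_9 = -48114  c_{10} = -182412  c_{11} = -691578  c_{12} = -2621970.

-2621970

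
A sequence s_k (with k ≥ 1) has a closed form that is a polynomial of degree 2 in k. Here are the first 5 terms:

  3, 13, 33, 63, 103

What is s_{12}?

1st diffs: 10, 20, 30, 40.
2nd diffs: 10, 10, 10 (constant).
Newton forward-difference form: s_k = 3 + 10·C(k-1,1) + 10·C(k-1,2).
At k = 12: k-1 = 11, so s_{12} = 3 + 110 + 550 = 663.

663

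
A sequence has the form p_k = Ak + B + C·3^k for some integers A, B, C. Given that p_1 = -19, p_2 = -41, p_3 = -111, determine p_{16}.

-172186861

The three given values yield: A + B + 3C = -19; 2A + B + 9C = -41; 3A + B + 27C = -111.
Subtracting the first from the second: A + 6C = -22.
Subtracting the second from the third: A + 18C = -70.
Solving: C = -4, A = 2, then B = -9.
Therefore p_{16} = 32 + (-9) + (-4)·43046721 = -172186861.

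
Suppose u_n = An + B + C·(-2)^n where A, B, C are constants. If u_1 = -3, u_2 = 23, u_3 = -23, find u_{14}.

65567

At n = 1, 2, 3: A + B - 2C = -3; 2A + B + 4C = 23; 3A + B - 8C = -23.
Subtracting the first from the second: A + 6C = 26.
Subtracting the second from the third: A - 12C = -46.
Solving: C = 4, A = 2, then B = 3.
Hence u_{14} = 2·14 + 3 + 4·16384 = 65567.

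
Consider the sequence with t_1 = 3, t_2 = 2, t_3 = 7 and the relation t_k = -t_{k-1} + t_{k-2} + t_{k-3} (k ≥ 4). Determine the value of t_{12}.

Iterate the recurrence:
t_4 = -2, t_5 = 11, t_6 = -6, t_7 = 15, t_8 = -10, t_9 = 19, t_{10} = -14, t_{11} = 23, t_{12} = -18.

-18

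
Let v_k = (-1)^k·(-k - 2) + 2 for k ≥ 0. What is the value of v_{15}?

(-1)^15 = -1; -k - 2 at k=15 is -17; so v_{15} = 19.

19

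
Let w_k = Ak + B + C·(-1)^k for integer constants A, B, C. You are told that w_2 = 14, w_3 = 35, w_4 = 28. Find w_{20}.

140

At k = 2, 3, 4: 2A + B + C = 14; 3A + B - C = 35; 4A + B + C = 28.
Subtracting the first from the second: A - 2C = 21.
Subtracting the second from the third: A + 2C = -7.
Solving: C = -7, A = 7, then B = 7.
Hence w_{20} = 7·20 + 7 + (-7)·1 = 140.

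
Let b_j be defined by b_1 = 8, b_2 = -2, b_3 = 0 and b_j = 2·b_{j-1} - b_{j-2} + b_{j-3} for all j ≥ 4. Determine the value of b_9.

142

Compute successive terms:
b_4 = 10, b_5 = 18, b_6 = 26, b_7 = 44, b_8 = 80, b_9 = 142.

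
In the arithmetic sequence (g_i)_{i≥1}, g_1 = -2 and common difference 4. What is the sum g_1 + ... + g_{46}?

g_i = -2 + (i - 1)·4.
g_{46} = 178; S = 46·(-2 + 178)/2 = 4048.

4048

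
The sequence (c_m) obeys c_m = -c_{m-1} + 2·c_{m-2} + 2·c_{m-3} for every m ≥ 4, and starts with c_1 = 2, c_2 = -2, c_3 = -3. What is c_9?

-73

Iterate the recurrence:
c_4 = 3  c_5 = -13  c_6 = 13  c_7 = -33  c_8 = 33  c_9 = -73.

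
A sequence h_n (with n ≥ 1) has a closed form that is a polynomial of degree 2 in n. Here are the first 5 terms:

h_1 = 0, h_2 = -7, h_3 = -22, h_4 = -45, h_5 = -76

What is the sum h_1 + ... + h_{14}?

-3549

1st diffs: -7, -15, -23, -31.
2nd diffs: -8, -8, -8 (constant).
Newton forward-difference form: h_n = (-7)·C(n-1,1) + (-8)·C(n-1,2).
Continuing: …, -115, -162, -217, -280, …, h_{14} = -715.
Summing n = 1..14 (14 terms) gives -3549.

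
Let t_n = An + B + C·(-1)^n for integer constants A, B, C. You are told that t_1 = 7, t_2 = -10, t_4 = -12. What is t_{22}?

-30

The three given values yield: A + B - C = 7; 2A + B + C = -10; 4A + B + C = -12.
Subtracting the first from the second: A + 2C = -17.
Subtracting the second from the third: 2A = -2.
Solving: C = -8, A = -1, then B = 0.
So t_n = -1·n + 0 + (-8)·(-1)^n; at n=22 this is -30.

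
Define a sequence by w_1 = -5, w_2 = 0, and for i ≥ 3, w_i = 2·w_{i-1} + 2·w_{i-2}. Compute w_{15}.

Applying the relation repeatedly:
w_3 = -10;  w_4 = -20;  w_5 = -60;  …;  w_{12} = -66880;  w_{13} = -182720;  w_{14} = -499200;  w_{15} = -1363840.

-1363840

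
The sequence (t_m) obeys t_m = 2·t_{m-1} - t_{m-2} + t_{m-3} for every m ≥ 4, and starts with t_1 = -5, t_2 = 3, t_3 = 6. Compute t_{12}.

Compute successive terms:
t_4 = 4;  t_5 = 5;  t_6 = 12;  t_7 = 23;  t_8 = 39;  t_9 = 67;  t_{10} = 118;  t_{11} = 208;  t_{12} = 365.

365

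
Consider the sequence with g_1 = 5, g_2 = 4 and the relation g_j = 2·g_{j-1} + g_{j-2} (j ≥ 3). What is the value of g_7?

425

Applying the relation repeatedly:
g_3 = 13  g_4 = 30  g_5 = 73  g_6 = 176  g_7 = 425.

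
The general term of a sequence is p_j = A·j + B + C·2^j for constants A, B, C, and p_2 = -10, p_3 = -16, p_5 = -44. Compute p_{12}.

-4122

Write the equations: 2A + B + 4C = -10; 3A + B + 8C = -16; 5A + B + 32C = -44.
Subtracting the first from the second: A + 4C = -6.
Subtracting the second from the third: 2A + 24C = -28.
Solving: C = -1, A = -2, then B = -2.
So p_j = -2·j + (-2) + (-1)·2^j; at j=12 this is -4122.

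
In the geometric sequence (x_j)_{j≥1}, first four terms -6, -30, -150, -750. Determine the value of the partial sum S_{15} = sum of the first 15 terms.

Common ratio r = 5.
x_j = (-6)·5^(j-1).
S = (-6)·(5^15 - 1)/(5 - 1) = (-6)·(30517578125 - 1)/(4) = -45776367186.

-45776367186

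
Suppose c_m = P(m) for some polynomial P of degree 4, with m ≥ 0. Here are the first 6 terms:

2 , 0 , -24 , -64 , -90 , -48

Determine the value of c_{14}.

24180

1st diffs: -2, -24, -40, -26, 42.
2nd diffs: -22, -16, 14, 68.
3rd diffs: 6, 30, 54.
4th diffs: 24, 24 (constant).
So c_m = m^4 - 5m^3 - 3m^2 + 5m + 2.
Evaluating at m = 14 gives c_{14} = 24180.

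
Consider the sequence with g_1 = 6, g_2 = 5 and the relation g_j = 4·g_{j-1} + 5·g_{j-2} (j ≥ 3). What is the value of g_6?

Iterate the recurrence:
g_3 = 50;  g_4 = 225;  g_5 = 1150;  g_6 = 5725.
(Characteristic roots are 5 and -1.)

5725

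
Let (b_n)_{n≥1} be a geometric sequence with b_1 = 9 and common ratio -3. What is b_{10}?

b_n = 9·(-3)^(n-1).
b_{10} = 9·(-3)^9 = -177147.

-177147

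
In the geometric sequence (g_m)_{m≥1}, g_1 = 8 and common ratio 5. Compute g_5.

g_m = 8·5^(m-1).
g_5 = 8·5^4 = 5000.

5000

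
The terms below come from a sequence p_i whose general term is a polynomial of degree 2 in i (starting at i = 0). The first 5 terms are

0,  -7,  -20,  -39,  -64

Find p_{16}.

1st diffs: -7, -13, -19, -25.
2nd diffs: -6, -6, -6 (constant).
Newton forward-difference form: p_i = (-7)·C(i,1) + (-6)·C(i,2).
At i = 16: i = 16, so p_{16} = -112 - 720 = -832.

-832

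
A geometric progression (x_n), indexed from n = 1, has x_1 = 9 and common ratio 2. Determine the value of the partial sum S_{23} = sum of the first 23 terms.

75497463

x_n = 9·2^(n-1).
S = 9·(2^23 - 1)/(2 - 1) = 9·(8388608 - 1)/(1) = 75497463.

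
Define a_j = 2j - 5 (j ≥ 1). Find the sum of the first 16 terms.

Over j = 1..16: Σj = 136.
Total = (2)·136 + (-5)·16 = 192.

192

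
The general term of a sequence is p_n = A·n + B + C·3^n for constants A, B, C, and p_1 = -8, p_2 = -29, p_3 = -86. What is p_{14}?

-14348945

Write the equations: A + B + 3C = -8; 2A + B + 9C = -29; 3A + B + 27C = -86.
Subtracting the first from the second: A + 6C = -21.
Subtracting the second from the third: A + 18C = -57.
Solving: C = -3, A = -3, then B = 4.
So p_n = -3·n + 4 + (-3)·3^n; at n=14 this is -14348945.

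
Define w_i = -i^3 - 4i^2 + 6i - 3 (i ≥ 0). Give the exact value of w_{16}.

w_{16} = -1·16^3 - 4·16^2 + 6·16 - 3 = -5027.

-5027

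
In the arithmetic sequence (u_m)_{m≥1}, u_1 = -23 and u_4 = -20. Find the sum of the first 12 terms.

-210

Common difference d = (-20 - (-23)) / (4 - 1) = 1.
u_m = -23 + (m - 1)·1.
u_{12} = -12; S = 12·(-23 + (-12))/2 = -210.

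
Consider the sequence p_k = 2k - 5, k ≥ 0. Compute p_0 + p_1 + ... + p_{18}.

247

Over k = 0..18: Σk = 171.
Total = (2)·171 + (-5)·19 = 247.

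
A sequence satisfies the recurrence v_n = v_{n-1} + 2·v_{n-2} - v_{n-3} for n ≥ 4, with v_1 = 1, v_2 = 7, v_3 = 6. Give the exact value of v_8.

173

Iterate the recurrence:
v_4 = 19, v_5 = 24, v_6 = 56, v_7 = 85, v_8 = 173.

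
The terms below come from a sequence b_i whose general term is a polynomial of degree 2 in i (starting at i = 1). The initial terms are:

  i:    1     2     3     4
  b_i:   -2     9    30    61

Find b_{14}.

921

1st diffs: 11, 21, 31.
2nd diffs: 10, 10 (constant).
Newton forward-difference form: b_i = -2 + 11·C(i-1,1) + 10·C(i-1,2).
At i = 14: i-1 = 13, so b_{14} = -2 + 143 + 780 = 921.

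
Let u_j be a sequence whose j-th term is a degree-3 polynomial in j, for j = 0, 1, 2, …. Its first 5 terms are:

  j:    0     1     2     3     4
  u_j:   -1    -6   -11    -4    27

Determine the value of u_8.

631

1st diffs: -5, -5, 7, 31.
2nd diffs: 0, 12, 24.
3rd diffs: 12, 12 (constant).
So u_j = 2j^3 - 6j^2 - j - 1.
Evaluating at j = 8 gives u_8 = 631.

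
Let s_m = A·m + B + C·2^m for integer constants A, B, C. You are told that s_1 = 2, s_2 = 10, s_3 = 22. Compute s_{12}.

8234

Plug in m = 1, 2, 3: A + B + 2C = 2; 2A + B + 4C = 10; 3A + B + 8C = 22.
Subtracting the first from the second: A + 2C = 8.
Subtracting the second from the third: A + 4C = 12.
Solving: C = 2, A = 4, then B = -6.
So s_m = 4·m + (-6) + 2·2^m; at m=12 this is 8234.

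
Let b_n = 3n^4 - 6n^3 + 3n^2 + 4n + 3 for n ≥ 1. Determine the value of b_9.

15591

b_9 = 3·9^4 - 6·9^3 + 3·9^2 + 4·9 + 3 = 15591.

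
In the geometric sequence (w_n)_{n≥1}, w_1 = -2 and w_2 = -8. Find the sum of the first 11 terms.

-2796202

Common ratio r = 4.
w_n = (-2)·4^(n-1).
S = (-2)·(4^11 - 1)/(4 - 1) = (-2)·(4194304 - 1)/(3) = -2796202.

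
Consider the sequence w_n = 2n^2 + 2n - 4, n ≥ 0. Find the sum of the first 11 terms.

836

Over n = 0..10: Σn = 55, Σn² = 385.
Total = (2)·385 + (2)·55 + (-4)·11 = 836.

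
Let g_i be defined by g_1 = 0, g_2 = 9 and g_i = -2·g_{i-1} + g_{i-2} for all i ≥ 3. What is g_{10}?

8865

Applying the relation repeatedly:
g_3 = -18  g_4 = 45  g_5 = -108  g_6 = 261  g_7 = -630  g_8 = 1521  g_9 = -3672  g_{10} = 8865.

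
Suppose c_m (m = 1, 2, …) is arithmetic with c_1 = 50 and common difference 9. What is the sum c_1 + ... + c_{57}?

c_m = 50 + (m - 1)·9.
c_{57} = 554; S = 57·(50 + 554)/2 = 17214.

17214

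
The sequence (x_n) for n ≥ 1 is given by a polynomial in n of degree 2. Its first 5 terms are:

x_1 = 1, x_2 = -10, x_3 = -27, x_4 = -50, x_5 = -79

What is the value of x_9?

1st diffs: -11, -17, -23, -29.
2nd diffs: -6, -6, -6 (constant).
Newton forward-difference form: x_n = 1 + (-11)·C(n-1,1) + (-6)·C(n-1,2).
At n = 9: n-1 = 8, so x_9 = 1 - 88 - 168 = -255.

-255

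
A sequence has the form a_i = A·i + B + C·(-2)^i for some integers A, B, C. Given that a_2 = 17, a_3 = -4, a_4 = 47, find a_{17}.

The three given values yield: 2A + B + 4C = 17; 3A + B - 8C = -4; 4A + B + 16C = 47.
Subtracting the first from the second: A - 12C = -21.
Subtracting the second from the third: A + 24C = 51.
Solving: C = 2, A = 3, then B = 3.
Hence a_{17} = 3·17 + 3 + 2·(-131072) = -262090.

-262090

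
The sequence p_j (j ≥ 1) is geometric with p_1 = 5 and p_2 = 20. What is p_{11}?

5242880

Common ratio r = 4.
p_j = 5·4^(j-1).
p_{11} = 5·4^10 = 5242880.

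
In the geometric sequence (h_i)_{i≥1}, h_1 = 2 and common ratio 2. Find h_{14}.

h_i = 2·2^(i-1).
h_{14} = 2·2^13 = 16384.

16384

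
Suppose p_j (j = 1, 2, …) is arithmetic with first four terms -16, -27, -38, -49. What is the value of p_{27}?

Common difference d = -11.
p_j = -16 + (j - 1)·(-11).
p_{27} = -16 + 26·(-11) = -302.

-302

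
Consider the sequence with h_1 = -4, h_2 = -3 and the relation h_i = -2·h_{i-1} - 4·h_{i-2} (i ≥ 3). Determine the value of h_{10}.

h_3 = 22; h_4 = -32; h_5 = -24; h_6 = 176; h_7 = -256; h_8 = -192; h_9 = 1408; h_{10} = -2048.

-2048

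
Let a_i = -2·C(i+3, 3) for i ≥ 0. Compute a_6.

-168

C(9, 3) = 84, so a_6 = -168.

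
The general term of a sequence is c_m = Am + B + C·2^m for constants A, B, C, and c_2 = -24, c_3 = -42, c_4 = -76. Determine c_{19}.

Plug in m = 2, 3, 4: 2A + B + 4C = -24; 3A + B + 8C = -42; 4A + B + 16C = -76.
Subtracting the first from the second: A + 4C = -18.
Subtracting the second from the third: A + 8C = -34.
Solving: C = -4, A = -2, then B = -4.
So c_m = -2·m + (-4) + (-4)·2^m; at m=19 this is -2097194.

-2097194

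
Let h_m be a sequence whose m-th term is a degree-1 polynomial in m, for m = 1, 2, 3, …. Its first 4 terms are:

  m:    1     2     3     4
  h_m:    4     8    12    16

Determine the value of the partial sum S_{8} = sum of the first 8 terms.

1st diffs: 4, 4, 4 (constant).
So h_m = 4m.
Continuing: 20, 24, 28, 32.
Summing m = 1..8 (8 terms) gives 144.

144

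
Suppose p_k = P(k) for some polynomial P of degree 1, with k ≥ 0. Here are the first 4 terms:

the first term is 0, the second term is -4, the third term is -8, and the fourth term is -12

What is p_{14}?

1st diffs: -4, -4, -4 (constant).
So p_k = -4k.
Evaluating at k = 14 gives p_{14} = -56.

-56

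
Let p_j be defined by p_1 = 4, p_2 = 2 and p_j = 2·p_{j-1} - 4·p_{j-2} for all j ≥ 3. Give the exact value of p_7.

256

Compute successive terms:
p_3 = -12; p_4 = -32; p_5 = -16; p_6 = 96; p_7 = 256.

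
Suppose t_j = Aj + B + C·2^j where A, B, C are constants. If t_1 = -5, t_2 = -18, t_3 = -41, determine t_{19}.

-2621489

At j = 1, 2, 3: A + B + 2C = -5; 2A + B + 4C = -18; 3A + B + 8C = -41.
Subtracting the first from the second: A + 2C = -13.
Subtracting the second from the third: A + 4C = -23.
Solving: C = -5, A = -3, then B = 8.
Therefore t_{19} = -57 + 8 + (-5)·524288 = -2621489.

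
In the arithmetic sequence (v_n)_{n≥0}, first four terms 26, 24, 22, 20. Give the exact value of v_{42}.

Common difference d = -2.
v_n = 26 + (n - 0)·(-2).
v_{42} = 26 + 42·(-2) = -58.

-58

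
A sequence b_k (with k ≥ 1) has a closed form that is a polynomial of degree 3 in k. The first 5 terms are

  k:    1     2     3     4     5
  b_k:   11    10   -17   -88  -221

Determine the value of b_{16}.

-10924

1st diffs: -1, -27, -71, -133.
2nd diffs: -26, -44, -62.
3rd diffs: -18, -18 (constant).
So b_k = -3k^3 + 5k^2 + 5k + 4.
Evaluating at k = 16 gives b_{16} = -10924.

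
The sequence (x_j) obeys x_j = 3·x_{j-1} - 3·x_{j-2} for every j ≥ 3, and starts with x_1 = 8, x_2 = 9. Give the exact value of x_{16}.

-13122

Step forward from the initial values:
x_3 = 3;  x_4 = -18;  x_5 = -63;  …;  x_{13} = 5832;  x_{14} = 6561;  x_{15} = 2187;  x_{16} = -13122.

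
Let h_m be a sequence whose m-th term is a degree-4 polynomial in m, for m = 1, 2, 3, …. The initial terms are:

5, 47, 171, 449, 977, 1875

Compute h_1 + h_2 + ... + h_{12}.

75520

1st diffs: 42, 124, 278, 528, 898.
2nd diffs: 82, 154, 250, 370.
3rd diffs: 72, 96, 120.
4th diffs: 24, 24 (constant).
Newton forward-difference form: h_m = 5 + 42·C(m-1,1) + 82·C(m-1,2) + 72·C(m-1,3) + 24·C(m-1,4).
Continuing: …, 3287, 5381, 8349, 12407, …, h_{12} = 24777.
Summing m = 1..12 (12 terms) gives 75520.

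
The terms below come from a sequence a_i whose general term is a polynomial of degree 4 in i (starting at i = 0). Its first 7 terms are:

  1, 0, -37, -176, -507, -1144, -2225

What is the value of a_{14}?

-51337

1st diffs: -1, -37, -139, -331, -637, -1081.
2nd diffs: -36, -102, -192, -306, -444.
3rd diffs: -66, -90, -114, -138.
4th diffs: -24, -24, -24 (constant).
Newton forward-difference form: a_i = 1 + (-1)·C(i,1) + (-36)·C(i,2) + (-66)·C(i,3) + (-24)·C(i,4).
At i = 14: i = 14, so a_{14} = 1 - 14 - 3276 - 24024 - 24024 = -51337.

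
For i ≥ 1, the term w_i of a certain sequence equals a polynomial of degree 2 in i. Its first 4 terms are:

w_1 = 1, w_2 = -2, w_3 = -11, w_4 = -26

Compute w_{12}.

-362

1st diffs: -3, -9, -15.
2nd diffs: -6, -6 (constant).
Newton forward-difference form: w_i = 1 + (-3)·C(i-1,1) + (-6)·C(i-1,2).
At i = 12: i-1 = 11, so w_{12} = 1 - 33 - 330 = -362.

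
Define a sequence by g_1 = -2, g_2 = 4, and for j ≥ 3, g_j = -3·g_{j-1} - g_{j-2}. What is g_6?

178

Applying the relation repeatedly:
g_3 = -10  g_4 = 26  g_5 = -68  g_6 = 178.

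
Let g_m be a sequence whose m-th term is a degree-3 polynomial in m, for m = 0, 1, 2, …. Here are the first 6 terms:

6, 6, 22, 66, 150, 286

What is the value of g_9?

1590

1st diffs: 0, 16, 44, 84, 136.
2nd diffs: 16, 28, 40, 52.
3rd diffs: 12, 12, 12 (constant).
Newton forward-difference form: g_m = 6 + 16·C(m,2) + 12·C(m,3).
At m = 9: m = 9, so g_9 = 6 + 576 + 1008 = 1590.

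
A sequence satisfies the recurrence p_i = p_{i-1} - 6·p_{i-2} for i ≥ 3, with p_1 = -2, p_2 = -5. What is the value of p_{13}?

121483

Applying the relation repeatedly:
p_3 = 7;  p_4 = 37;  p_5 = -5;  …;  p_{10} = -4643;  p_{11} = -18725;  p_{12} = 9133;  p_{13} = 121483.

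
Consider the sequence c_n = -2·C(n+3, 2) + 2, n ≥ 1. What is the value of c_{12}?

C(15, 2) = 105, so c_{12} = -208.

-208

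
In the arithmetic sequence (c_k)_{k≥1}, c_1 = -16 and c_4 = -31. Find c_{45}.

Common difference d = (-31 - (-16)) / (4 - 1) = -5.
c_k = -16 + (k - 1)·(-5).
c_{45} = -16 + 44·(-5) = -236.

-236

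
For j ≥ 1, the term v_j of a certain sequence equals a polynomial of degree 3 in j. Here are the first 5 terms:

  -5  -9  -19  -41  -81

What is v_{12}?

1st diffs: -4, -10, -22, -40.
2nd diffs: -6, -12, -18.
3rd diffs: -6, -6 (constant).
Newton forward-difference form: v_j = -5 + (-4)·C(j-1,1) + (-6)·C(j-1,2) + (-6)·C(j-1,3).
At j = 12: j-1 = 11, so v_{12} = -5 - 44 - 330 - 990 = -1369.

-1369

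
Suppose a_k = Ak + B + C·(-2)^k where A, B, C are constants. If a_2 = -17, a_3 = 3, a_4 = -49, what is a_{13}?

16331

The three given values yield: 2A + B + 4C = -17; 3A + B - 8C = 3; 4A + B + 16C = -49.
Subtracting the first from the second: A - 12C = 20.
Subtracting the second from the third: A + 24C = -52.
Solving: C = -2, A = -4, then B = -1.
So a_k = -4·k + (-1) + (-2)·(-2)^k; at k=13 this is 16331.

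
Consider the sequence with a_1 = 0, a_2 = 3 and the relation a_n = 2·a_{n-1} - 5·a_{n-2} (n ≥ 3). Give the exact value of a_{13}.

15444

Iterate the recurrence:
a_3 = 6;  a_4 = -3;  a_5 = -36;  …;  a_{10} = -1077;  a_{11} = -4674;  a_{12} = -3963;  a_{13} = 15444.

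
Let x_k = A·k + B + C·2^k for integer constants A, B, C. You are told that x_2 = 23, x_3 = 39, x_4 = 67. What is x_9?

1575

At k = 2, 3, 4: 2A + B + 4C = 23; 3A + B + 8C = 39; 4A + B + 16C = 67.
Subtracting the first from the second: A + 4C = 16.
Subtracting the second from the third: A + 8C = 28.
Solving: C = 3, A = 4, then B = 3.
Hence x_9 = 4·9 + 3 + 3·512 = 1575.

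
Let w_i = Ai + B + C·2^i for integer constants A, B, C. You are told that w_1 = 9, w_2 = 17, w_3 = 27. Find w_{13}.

8271

Write the equations: A + B + 2C = 9; 2A + B + 4C = 17; 3A + B + 8C = 27.
Subtracting the first from the second: A + 2C = 8.
Subtracting the second from the third: A + 4C = 10.
Solving: C = 1, A = 6, then B = 1.
Hence w_{13} = 6·13 + 1 + 1·8192 = 8271.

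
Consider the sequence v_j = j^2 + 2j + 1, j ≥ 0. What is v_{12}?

169

v_{12} = 1·12^2 + 2·12 + 1 = 169.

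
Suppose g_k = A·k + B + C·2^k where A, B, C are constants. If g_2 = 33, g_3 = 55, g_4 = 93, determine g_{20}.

Write the equations: 2A + B + 4C = 33; 3A + B + 8C = 55; 4A + B + 16C = 93.
Subtracting the first from the second: A + 4C = 22.
Subtracting the second from the third: A + 8C = 38.
Solving: C = 4, A = 6, then B = 5.
Therefore g_{20} = 120 + 5 + 4·1048576 = 4194429.

4194429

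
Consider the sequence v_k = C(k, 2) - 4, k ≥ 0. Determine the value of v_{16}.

116

C(16, 2) = 120, so v_{16} = 116.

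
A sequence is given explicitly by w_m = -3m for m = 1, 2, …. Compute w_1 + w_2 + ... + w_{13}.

-273

Over m = 1..13: Σm = 91.
Total = (-3)·91 = -273.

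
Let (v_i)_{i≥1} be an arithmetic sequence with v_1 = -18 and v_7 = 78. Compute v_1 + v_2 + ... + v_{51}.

Common difference d = (78 - (-18)) / (7 - 1) = 16.
v_i = -18 + (i - 1)·16.
v_{51} = 782; S = 51·(-18 + 782)/2 = 19482.

19482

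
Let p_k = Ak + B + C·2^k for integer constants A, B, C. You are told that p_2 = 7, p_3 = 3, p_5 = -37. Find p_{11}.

-4045

At k = 2, 3, 5: 2A + B + 4C = 7; 3A + B + 8C = 3; 5A + B + 32C = -37.
Subtracting the first from the second: A + 4C = -4.
Subtracting the second from the third: 2A + 24C = -40.
Solving: C = -2, A = 4, then B = 7.
Hence p_{11} = 4·11 + 7 + (-2)·2048 = -4045.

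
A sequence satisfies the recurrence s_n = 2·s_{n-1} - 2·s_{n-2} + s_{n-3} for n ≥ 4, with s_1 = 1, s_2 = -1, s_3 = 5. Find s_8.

-1

Compute successive terms:
s_4 = 13; s_5 = 15; s_6 = 9; s_7 = 1; s_8 = -1.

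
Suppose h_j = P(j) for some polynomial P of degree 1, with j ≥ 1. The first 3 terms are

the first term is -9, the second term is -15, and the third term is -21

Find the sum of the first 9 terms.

1st diffs: -6, -6 (constant).
So h_j = -6j - 3.
Continuing: …, -27, -33, -39, -45, …, h_9 = -57.
Summing j = 1..9 (9 terms) gives -297.

-297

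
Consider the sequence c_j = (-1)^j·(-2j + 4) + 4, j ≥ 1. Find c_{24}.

-40

(-1)^24 = 1; -2j + 4 at j=24 is -44; so c_{24} = -40.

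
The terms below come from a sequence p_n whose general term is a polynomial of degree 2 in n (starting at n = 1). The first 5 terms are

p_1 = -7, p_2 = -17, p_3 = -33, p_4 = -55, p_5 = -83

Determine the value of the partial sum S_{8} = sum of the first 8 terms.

1st diffs: -10, -16, -22, -28.
2nd diffs: -6, -6, -6 (constant).
Newton forward-difference form: p_n = -7 + (-10)·C(n-1,1) + (-6)·C(n-1,2).
Continuing: -117, -157, -203.
Summing n = 1..8 (8 terms) gives -672.

-672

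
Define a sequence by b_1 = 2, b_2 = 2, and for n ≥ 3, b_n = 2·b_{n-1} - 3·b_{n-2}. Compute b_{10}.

Iterate the recurrence:
b_3 = -2  b_4 = -10  b_5 = -14  b_6 = 2  b_7 = 46  b_8 = 86  b_9 = 34  b_{10} = -190.

-190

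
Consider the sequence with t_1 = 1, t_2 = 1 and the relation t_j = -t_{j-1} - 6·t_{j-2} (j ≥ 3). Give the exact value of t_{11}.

-679

t_3 = -7;  t_4 = 1;  t_5 = 41;  t_6 = -47;  t_7 = -199;  t_8 = 481;  t_9 = 713;  t_{10} = -3599;  t_{11} = -679.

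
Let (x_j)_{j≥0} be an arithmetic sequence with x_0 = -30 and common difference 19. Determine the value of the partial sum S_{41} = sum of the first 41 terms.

x_j = -30 + (j - 0)·19.
x_{40} = 730; S = 41·(-30 + 730)/2 = 14350.

14350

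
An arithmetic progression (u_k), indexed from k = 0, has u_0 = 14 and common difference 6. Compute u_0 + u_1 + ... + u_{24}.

2150

u_k = 14 + (k - 0)·6.
u_{24} = 158; S = 25·(14 + 158)/2 = 2150.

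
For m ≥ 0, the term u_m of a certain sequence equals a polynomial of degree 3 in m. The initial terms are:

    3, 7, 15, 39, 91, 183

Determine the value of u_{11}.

1st diffs: 4, 8, 24, 52, 92.
2nd diffs: 4, 16, 28, 40.
3rd diffs: 12, 12, 12 (constant).
Newton forward-difference form: u_m = 3 + 4·C(m,1) + 4·C(m,2) + 12·C(m,3).
At m = 11: m = 11, so u_{11} = 3 + 44 + 220 + 1980 = 2247.

2247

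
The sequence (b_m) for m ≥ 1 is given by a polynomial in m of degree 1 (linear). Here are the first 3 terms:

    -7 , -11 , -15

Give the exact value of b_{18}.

-75

1st diffs: -4, -4 (constant).
So b_m = -4m - 3.
Evaluating at m = 18 gives b_{18} = -75.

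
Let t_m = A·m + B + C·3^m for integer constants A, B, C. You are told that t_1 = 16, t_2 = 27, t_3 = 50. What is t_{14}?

Write the equations: A + B + 3C = 16; 2A + B + 9C = 27; 3A + B + 27C = 50.
Subtracting the first from the second: A + 6C = 11.
Subtracting the second from the third: A + 18C = 23.
Solving: C = 1, A = 5, then B = 8.
Hence t_{14} = 5·14 + 8 + 1·4782969 = 4783047.

4783047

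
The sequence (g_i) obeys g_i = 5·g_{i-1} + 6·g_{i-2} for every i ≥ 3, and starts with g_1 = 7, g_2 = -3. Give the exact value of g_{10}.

Step forward from the initial values:
g_3 = 27, g_4 = 117, g_5 = 747, g_6 = 4437, g_7 = 26667, g_8 = 159957, g_9 = 959787, g_{10} = 5758677.
(Characteristic roots are 6 and -1.)

5758677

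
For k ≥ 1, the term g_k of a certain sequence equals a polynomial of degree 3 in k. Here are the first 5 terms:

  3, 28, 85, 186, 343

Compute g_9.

1771

1st diffs: 25, 57, 101, 157.
2nd diffs: 32, 44, 56.
3rd diffs: 12, 12 (constant).
So g_k = 2k^3 + 4k^2 - k - 2.
Evaluating at k = 9 gives g_9 = 1771.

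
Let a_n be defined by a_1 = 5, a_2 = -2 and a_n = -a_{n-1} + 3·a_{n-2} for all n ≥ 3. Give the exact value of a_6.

-143

Applying the relation repeatedly:
a_3 = 17, a_4 = -23, a_5 = 74, a_6 = -143.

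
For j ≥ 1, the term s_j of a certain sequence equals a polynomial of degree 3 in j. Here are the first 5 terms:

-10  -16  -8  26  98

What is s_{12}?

2674

1st diffs: -6, 8, 34, 72.
2nd diffs: 14, 26, 38.
3rd diffs: 12, 12 (constant).
So s_j = 2j^3 - 5j^2 - 5j - 2.
Evaluating at j = 12 gives s_{12} = 2674.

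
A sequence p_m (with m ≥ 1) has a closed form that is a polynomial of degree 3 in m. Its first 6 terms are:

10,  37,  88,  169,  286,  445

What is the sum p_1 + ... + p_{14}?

17339

1st diffs: 27, 51, 81, 117, 159.
2nd diffs: 24, 30, 36, 42.
3rd diffs: 6, 6, 6 (constant).
Newton forward-difference form: p_m = 10 + 27·C(m-1,1) + 24·C(m-1,2) + 6·C(m-1,3).
Continuing: …, 652, 913, 1234, 1621, …, p_{14} = 3949.
Summing m = 1..14 (14 terms) gives 17339.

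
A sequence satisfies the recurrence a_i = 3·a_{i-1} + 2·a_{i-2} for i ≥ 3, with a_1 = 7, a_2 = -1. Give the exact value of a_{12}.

Iterate the recurrence:
a_3 = 11, a_4 = 31, a_5 = 115, a_6 = 407, a_7 = 1451, a_8 = 5167, a_9 = 18403, a_{10} = 65543, a_{11} = 233435, a_{12} = 831391.

831391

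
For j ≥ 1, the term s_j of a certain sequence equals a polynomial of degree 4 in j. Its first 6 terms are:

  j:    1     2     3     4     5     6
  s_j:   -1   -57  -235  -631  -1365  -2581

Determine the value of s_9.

-10921

1st diffs: -56, -178, -396, -734, -1216.
2nd diffs: -122, -218, -338, -482.
3rd diffs: -96, -120, -144.
4th diffs: -24, -24 (constant).
Newton forward-difference form: s_j = -1 + (-56)·C(j-1,1) + (-122)·C(j-1,2) + (-96)·C(j-1,3) + (-24)·C(j-1,4).
At j = 9: j-1 = 8, so s_9 = -1 - 448 - 3416 - 5376 - 1680 = -10921.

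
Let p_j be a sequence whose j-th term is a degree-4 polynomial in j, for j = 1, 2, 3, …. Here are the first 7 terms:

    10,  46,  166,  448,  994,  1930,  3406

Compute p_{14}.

46498

1st diffs: 36, 120, 282, 546, 936, 1476.
2nd diffs: 84, 162, 264, 390, 540.
3rd diffs: 78, 102, 126, 150.
4th diffs: 24, 24, 24 (constant).
Newton forward-difference form: p_j = 10 + 36·C(j-1,1) + 84·C(j-1,2) + 78·C(j-1,3) + 24·C(j-1,4).
At j = 14: j-1 = 13, so p_{14} = 10 + 468 + 6552 + 22308 + 17160 = 46498.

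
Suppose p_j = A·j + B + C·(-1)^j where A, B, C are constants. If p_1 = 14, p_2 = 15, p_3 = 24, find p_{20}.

105

At j = 1, 2, 3: A + B - C = 14; 2A + B + C = 15; 3A + B - C = 24.
Subtracting the first from the second: A + 2C = 1.
Subtracting the second from the third: A - 2C = 9.
Solving: C = -2, A = 5, then B = 7.
Hence p_{20} = 5·20 + 7 + (-2)·1 = 105.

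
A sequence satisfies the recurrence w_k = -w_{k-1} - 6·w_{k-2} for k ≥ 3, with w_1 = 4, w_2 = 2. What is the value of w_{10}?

-13666

Applying the relation repeatedly:
w_3 = -26;  w_4 = 14;  w_5 = 142;  w_6 = -226;  w_7 = -626;  w_8 = 1982;  w_9 = 1774;  w_{10} = -13666.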